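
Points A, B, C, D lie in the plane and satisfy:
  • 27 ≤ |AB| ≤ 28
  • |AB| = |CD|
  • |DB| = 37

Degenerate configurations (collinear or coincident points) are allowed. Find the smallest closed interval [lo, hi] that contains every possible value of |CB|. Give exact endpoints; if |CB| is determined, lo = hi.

|CB| ∈ [9, 65]  (≈ [9.0000, 65.0000])

|AB| ∈ [27, 28]
|BD| ∈ {37}
|CD| ∈ [27, 28]
|AD| ∈ [9, 65]
|BC| ∈ [9, 65]
|AC| ∈ [0, 93]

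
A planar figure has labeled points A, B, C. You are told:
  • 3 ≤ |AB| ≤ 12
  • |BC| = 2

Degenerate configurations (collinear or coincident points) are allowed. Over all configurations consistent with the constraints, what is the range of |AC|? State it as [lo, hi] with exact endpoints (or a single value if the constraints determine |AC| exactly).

|AC| ∈ [1, 14]  (≈ [1.0000, 14.0000])

|AB| ∈ [3, 12]
|BC| ∈ {2}
|AC| ∈ [1, 14]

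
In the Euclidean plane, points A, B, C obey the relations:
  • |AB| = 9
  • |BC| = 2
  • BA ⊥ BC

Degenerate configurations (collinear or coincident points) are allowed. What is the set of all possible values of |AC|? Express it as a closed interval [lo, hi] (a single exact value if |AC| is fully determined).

|AC| = √(85)  (≈ 9.2195)

|AB| ∈ {9}
|BC| ∈ {2}
|AC| ∈ {√(85)}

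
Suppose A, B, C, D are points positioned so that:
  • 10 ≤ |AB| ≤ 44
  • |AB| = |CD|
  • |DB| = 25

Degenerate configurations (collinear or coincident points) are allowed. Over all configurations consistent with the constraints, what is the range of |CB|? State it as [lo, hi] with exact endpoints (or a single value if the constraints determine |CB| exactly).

|AB| ∈ [10, 44]
|BD| ∈ {25}
|CD| ∈ [10, 44]
|AD| ∈ [0, 69]
|BC| ∈ [0, 69]
|AC| ∈ [0, 113]

|CB| ∈ [0, 69]  (≈ [0.0000, 69.0000])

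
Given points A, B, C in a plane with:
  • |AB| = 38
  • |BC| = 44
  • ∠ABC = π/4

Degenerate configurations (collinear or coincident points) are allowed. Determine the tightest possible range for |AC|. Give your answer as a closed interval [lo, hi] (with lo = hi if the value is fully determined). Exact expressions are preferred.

|AB| ∈ {38}
|BC| ∈ {44}
|AC| ∈ {2·√(845 - 418·√(2))}

|AC| = 2·√(845 - 418·√(2))  (≈ 31.8659)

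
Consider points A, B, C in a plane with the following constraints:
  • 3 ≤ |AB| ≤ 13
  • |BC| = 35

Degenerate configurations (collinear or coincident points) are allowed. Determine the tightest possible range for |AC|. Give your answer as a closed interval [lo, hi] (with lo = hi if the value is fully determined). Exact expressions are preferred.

|AB| ∈ [3, 13]
|BC| ∈ {35}
|AC| ∈ [22, 48]

|AC| ∈ [22, 48]  (≈ [22.0000, 48.0000])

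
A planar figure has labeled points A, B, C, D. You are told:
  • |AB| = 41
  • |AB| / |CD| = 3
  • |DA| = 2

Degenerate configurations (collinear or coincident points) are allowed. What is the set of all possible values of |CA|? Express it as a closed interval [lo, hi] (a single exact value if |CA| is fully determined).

|AB| ∈ {41}
|AD| ∈ {2}
|CD| ∈ {41/3}
|BD| ∈ [39, 43]
|AC| ∈ [35/3, 47/3]
|BC| ∈ [76/3, 170/3]

|CA| ∈ [35/3, 47/3]  (≈ [11.6667, 15.6667])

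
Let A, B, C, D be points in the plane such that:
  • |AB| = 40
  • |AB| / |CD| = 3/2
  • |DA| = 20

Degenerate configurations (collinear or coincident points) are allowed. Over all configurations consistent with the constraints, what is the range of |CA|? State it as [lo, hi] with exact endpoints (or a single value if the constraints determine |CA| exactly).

|CA| ∈ [20/3, 140/3]  (≈ [6.6667, 46.6667])

|AB| ∈ {40}
|AD| ∈ {20}
|CD| ∈ {80/3}
|BD| ∈ [20, 60]
|AC| ∈ [20/3, 140/3]
|BC| ∈ [0, 260/3]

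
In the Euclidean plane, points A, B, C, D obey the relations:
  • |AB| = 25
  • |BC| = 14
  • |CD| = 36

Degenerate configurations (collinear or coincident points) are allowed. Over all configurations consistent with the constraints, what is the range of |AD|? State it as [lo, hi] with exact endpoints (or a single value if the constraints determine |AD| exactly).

|AB| ∈ {25}
|BC| ∈ {14}
|CD| ∈ {36}
|AC| ∈ [11, 39]
|BD| ∈ [22, 50]
|AD| ∈ [0, 75]

|AD| ∈ [0, 75]  (≈ [0.0000, 75.0000])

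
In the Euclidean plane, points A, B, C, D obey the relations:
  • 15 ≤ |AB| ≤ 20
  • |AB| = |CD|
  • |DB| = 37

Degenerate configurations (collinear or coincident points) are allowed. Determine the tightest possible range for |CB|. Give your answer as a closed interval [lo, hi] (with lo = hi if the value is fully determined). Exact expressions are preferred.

|AB| ∈ [15, 20]
|BD| ∈ {37}
|CD| ∈ [15, 20]
|AD| ∈ [17, 57]
|BC| ∈ [17, 57]
|AC| ∈ [0, 77]

|CB| ∈ [17, 57]  (≈ [17.0000, 57.0000])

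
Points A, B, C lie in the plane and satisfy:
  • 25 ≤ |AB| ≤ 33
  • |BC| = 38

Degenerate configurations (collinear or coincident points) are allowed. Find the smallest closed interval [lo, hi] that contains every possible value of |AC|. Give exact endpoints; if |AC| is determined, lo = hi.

|AC| ∈ [5, 71]  (≈ [5.0000, 71.0000])

|AB| ∈ [25, 33]
|BC| ∈ {38}
|AC| ∈ [5, 71]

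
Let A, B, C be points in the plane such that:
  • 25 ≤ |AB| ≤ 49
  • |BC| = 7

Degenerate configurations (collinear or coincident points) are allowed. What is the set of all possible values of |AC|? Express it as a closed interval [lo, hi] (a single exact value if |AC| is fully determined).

|AB| ∈ [25, 49]
|BC| ∈ {7}
|AC| ∈ [18, 56]

|AC| ∈ [18, 56]  (≈ [18.0000, 56.0000])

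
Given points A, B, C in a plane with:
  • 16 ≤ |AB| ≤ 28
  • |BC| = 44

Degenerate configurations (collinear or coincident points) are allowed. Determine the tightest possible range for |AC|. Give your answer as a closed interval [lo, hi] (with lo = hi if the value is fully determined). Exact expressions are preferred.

|AC| ∈ [16, 72]  (≈ [16.0000, 72.0000])

|AB| ∈ [16, 28]
|BC| ∈ {44}
|AC| ∈ [16, 72]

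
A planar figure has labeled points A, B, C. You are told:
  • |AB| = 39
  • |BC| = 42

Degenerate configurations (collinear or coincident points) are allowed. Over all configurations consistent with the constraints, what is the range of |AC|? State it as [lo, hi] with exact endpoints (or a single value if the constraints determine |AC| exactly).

|AC| ∈ [3, 81]  (≈ [3.0000, 81.0000])

|AB| ∈ {39}
|BC| ∈ {42}
|AC| ∈ [3, 81]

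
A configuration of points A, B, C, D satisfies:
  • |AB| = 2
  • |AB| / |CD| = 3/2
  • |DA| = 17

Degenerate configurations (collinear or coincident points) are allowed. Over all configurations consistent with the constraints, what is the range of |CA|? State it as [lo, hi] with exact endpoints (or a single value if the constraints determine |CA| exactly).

|AB| ∈ {2}
|AD| ∈ {17}
|CD| ∈ {4/3}
|BD| ∈ [15, 19]
|AC| ∈ [47/3, 55/3]
|BC| ∈ [41/3, 61/3]

|CA| ∈ [47/3, 55/3]  (≈ [15.6667, 18.3333])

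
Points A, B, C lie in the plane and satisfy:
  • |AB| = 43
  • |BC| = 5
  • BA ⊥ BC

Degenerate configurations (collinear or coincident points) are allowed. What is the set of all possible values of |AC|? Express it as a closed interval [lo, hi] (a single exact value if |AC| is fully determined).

|AC| = √(1874)  (≈ 43.2897)

|AB| ∈ {43}
|BC| ∈ {5}
|AC| ∈ {√(1874)}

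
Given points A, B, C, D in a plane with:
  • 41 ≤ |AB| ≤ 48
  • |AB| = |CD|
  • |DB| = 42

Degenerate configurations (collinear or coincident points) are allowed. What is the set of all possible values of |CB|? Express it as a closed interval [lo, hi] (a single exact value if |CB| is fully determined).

|AB| ∈ [41, 48]
|BD| ∈ {42}
|CD| ∈ [41, 48]
|AD| ∈ [0, 90]
|BC| ∈ [0, 90]
|AC| ∈ [0, 138]

|CB| ∈ [0, 90]  (≈ [0.0000, 90.0000])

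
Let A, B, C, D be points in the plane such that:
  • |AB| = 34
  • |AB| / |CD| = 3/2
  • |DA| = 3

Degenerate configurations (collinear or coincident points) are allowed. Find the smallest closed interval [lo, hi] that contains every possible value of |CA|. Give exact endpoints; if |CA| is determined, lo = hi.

|CA| ∈ [59/3, 77/3]  (≈ [19.6667, 25.6667])

|AB| ∈ {34}
|AD| ∈ {3}
|CD| ∈ {68/3}
|BD| ∈ [31, 37]
|AC| ∈ [59/3, 77/3]
|BC| ∈ [25/3, 179/3]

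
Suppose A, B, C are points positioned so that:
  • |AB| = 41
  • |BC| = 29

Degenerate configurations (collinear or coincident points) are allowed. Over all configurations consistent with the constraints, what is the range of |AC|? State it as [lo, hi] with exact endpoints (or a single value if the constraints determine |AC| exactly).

|AB| ∈ {41}
|BC| ∈ {29}
|AC| ∈ [12, 70]

|AC| ∈ [12, 70]  (≈ [12.0000, 70.0000])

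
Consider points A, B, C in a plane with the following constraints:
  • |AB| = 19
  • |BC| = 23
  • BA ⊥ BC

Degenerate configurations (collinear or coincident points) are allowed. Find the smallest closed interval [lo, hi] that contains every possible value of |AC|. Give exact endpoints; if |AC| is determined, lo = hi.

|AB| ∈ {19}
|BC| ∈ {23}
|AC| ∈ {√(890)}

|AC| = √(890)  (≈ 29.8329)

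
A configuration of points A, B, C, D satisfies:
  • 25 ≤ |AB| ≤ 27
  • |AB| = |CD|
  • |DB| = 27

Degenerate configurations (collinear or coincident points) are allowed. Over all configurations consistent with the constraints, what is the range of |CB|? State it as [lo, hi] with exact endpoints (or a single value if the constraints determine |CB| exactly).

|CB| ∈ [0, 54]  (≈ [0.0000, 54.0000])

|AB| ∈ [25, 27]
|BD| ∈ {27}
|CD| ∈ [25, 27]
|AD| ∈ [0, 54]
|BC| ∈ [0, 54]
|AC| ∈ [0, 81]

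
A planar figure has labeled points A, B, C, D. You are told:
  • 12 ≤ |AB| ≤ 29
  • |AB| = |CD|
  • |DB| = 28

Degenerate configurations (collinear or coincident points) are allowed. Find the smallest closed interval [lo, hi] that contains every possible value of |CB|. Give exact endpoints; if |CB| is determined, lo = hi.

|CB| ∈ [0, 57]  (≈ [0.0000, 57.0000])

|AB| ∈ [12, 29]
|BD| ∈ {28}
|CD| ∈ [12, 29]
|AD| ∈ [0, 57]
|BC| ∈ [0, 57]
|AC| ∈ [0, 86]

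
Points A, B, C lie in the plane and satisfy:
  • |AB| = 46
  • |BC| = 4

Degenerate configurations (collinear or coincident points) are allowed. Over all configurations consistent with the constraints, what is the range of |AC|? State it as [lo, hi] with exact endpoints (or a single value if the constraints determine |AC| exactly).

|AC| ∈ [42, 50]  (≈ [42.0000, 50.0000])

|AB| ∈ {46}
|BC| ∈ {4}
|AC| ∈ [42, 50]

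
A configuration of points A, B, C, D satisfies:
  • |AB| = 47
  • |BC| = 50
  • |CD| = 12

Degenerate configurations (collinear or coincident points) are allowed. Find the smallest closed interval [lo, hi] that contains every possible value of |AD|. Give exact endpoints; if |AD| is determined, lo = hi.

|AD| ∈ [0, 109]  (≈ [0.0000, 109.0000])

|AB| ∈ {47}
|BC| ∈ {50}
|CD| ∈ {12}
|AC| ∈ [3, 97]
|BD| ∈ [38, 62]
|AD| ∈ [0, 109]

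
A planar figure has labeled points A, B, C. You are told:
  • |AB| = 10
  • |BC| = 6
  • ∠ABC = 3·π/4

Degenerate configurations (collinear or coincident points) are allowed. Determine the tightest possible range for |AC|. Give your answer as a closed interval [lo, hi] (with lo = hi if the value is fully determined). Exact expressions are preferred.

|AC| = 2·√(15·√(2) + 34)  (≈ 14.8611)

|AB| ∈ {10}
|BC| ∈ {6}
|AC| ∈ {2·√(15·√(2) + 34)}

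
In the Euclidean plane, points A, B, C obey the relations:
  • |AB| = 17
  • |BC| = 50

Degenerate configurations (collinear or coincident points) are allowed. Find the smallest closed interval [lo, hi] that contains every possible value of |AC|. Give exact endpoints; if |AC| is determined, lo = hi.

|AB| ∈ {17}
|BC| ∈ {50}
|AC| ∈ [33, 67]

|AC| ∈ [33, 67]  (≈ [33.0000, 67.0000])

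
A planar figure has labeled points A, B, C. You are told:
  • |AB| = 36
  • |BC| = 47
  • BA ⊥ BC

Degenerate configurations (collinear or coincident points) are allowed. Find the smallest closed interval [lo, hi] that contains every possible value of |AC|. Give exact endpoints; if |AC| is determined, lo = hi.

|AC| = √(3505)  (≈ 59.2030)

|AB| ∈ {36}
|BC| ∈ {47}
|AC| ∈ {√(3505)}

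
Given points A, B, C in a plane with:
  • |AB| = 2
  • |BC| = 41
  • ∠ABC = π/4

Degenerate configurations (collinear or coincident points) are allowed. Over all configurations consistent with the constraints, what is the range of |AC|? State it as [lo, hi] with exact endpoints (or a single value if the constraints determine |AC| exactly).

|AC| = √(1685 - 82·√(2))  (≈ 39.6110)

|AB| ∈ {2}
|BC| ∈ {41}
|AC| ∈ {√(1685 - 82·√(2))}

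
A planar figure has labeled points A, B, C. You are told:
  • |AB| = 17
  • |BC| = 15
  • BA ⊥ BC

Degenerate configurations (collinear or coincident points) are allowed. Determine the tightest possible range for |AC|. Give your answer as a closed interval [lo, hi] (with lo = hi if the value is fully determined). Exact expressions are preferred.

|AB| ∈ {17}
|BC| ∈ {15}
|AC| ∈ {√(514)}

|AC| = √(514)  (≈ 22.6716)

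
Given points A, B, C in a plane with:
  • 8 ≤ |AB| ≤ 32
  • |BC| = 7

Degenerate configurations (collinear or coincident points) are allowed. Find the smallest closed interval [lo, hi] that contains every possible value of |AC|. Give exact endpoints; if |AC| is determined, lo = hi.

|AC| ∈ [1, 39]  (≈ [1.0000, 39.0000])

|AB| ∈ [8, 32]
|BC| ∈ {7}
|AC| ∈ [1, 39]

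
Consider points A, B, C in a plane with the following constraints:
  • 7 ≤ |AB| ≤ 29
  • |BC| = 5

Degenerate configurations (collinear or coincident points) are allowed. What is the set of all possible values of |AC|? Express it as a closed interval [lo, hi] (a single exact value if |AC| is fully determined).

|AC| ∈ [2, 34]  (≈ [2.0000, 34.0000])

|AB| ∈ [7, 29]
|BC| ∈ {5}
|AC| ∈ [2, 34]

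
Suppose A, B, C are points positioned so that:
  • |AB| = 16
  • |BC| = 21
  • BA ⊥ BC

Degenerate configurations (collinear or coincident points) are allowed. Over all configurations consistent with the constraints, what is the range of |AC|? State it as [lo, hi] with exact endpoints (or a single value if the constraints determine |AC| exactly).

|AC| = √(697)  (≈ 26.4008)

|AB| ∈ {16}
|BC| ∈ {21}
|AC| ∈ {√(697)}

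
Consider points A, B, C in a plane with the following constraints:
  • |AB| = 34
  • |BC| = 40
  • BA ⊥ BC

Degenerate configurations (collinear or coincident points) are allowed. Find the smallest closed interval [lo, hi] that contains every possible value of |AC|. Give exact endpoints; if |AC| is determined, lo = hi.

|AB| ∈ {34}
|BC| ∈ {40}
|AC| ∈ {2·√(689)}

|AC| = 2·√(689)  (≈ 52.4976)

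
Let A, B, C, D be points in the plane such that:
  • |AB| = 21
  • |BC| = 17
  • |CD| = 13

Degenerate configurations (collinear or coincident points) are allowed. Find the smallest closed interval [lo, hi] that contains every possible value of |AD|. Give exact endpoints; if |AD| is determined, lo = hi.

|AB| ∈ {21}
|BC| ∈ {17}
|CD| ∈ {13}
|AC| ∈ [4, 38]
|BD| ∈ [4, 30]
|AD| ∈ [0, 51]

|AD| ∈ [0, 51]  (≈ [0.0000, 51.0000])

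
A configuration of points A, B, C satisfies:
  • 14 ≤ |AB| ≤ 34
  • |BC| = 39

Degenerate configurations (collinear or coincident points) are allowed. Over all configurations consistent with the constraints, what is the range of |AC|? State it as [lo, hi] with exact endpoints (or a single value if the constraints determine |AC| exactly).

|AB| ∈ [14, 34]
|BC| ∈ {39}
|AC| ∈ [5, 73]

|AC| ∈ [5, 73]  (≈ [5.0000, 73.0000])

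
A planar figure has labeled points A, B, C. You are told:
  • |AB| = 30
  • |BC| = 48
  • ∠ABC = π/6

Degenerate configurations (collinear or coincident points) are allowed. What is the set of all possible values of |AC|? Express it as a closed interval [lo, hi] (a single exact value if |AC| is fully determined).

|AC| = 6·√(89 - 40·√(3))  (≈ 26.6430)

|AB| ∈ {30}
|BC| ∈ {48}
|AC| ∈ {6·√(89 - 40·√(3))}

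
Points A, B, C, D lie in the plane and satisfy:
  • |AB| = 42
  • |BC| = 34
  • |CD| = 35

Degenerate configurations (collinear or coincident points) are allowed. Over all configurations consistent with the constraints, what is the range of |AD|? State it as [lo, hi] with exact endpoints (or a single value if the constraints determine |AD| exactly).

|AD| ∈ [0, 111]  (≈ [0.0000, 111.0000])

|AB| ∈ {42}
|BC| ∈ {34}
|CD| ∈ {35}
|AC| ∈ [8, 76]
|BD| ∈ [1, 69]
|AD| ∈ [0, 111]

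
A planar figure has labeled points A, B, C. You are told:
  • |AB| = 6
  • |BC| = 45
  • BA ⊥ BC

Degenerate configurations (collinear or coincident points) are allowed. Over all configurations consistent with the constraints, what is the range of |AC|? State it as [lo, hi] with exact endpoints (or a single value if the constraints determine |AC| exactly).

|AC| = 3·√(229)  (≈ 45.3982)

|AB| ∈ {6}
|BC| ∈ {45}
|AC| ∈ {3·√(229)}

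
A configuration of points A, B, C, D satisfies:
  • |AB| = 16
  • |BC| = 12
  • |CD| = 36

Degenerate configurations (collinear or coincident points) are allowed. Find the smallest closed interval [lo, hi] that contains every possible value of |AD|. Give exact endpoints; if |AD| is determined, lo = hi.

|AB| ∈ {16}
|BC| ∈ {12}
|CD| ∈ {36}
|AC| ∈ [4, 28]
|BD| ∈ [24, 48]
|AD| ∈ [8, 64]

|AD| ∈ [8, 64]  (≈ [8.0000, 64.0000])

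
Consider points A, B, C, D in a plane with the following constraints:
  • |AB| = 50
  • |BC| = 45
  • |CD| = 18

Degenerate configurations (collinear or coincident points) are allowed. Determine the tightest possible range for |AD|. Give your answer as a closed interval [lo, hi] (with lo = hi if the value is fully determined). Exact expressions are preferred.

|AD| ∈ [0, 113]  (≈ [0.0000, 113.0000])

|AB| ∈ {50}
|BC| ∈ {45}
|CD| ∈ {18}
|AC| ∈ [5, 95]
|BD| ∈ [27, 63]
|AD| ∈ [0, 113]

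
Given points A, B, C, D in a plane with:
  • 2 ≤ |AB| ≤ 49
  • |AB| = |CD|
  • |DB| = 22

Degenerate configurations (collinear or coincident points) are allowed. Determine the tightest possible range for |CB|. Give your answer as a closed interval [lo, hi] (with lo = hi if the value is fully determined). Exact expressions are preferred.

|CB| ∈ [0, 71]  (≈ [0.0000, 71.0000])

|AB| ∈ [2, 49]
|BD| ∈ {22}
|CD| ∈ [2, 49]
|AD| ∈ [0, 71]
|BC| ∈ [0, 71]
|AC| ∈ [0, 120]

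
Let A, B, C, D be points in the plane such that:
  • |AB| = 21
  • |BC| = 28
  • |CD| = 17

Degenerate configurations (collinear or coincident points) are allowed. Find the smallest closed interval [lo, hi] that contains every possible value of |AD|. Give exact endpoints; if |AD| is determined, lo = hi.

|AB| ∈ {21}
|BC| ∈ {28}
|CD| ∈ {17}
|AC| ∈ [7, 49]
|BD| ∈ [11, 45]
|AD| ∈ [0, 66]

|AD| ∈ [0, 66]  (≈ [0.0000, 66.0000])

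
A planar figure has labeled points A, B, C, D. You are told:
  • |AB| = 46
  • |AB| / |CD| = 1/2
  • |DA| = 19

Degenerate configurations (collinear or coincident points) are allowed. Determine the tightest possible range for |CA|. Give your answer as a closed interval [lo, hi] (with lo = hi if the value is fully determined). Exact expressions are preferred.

|AB| ∈ {46}
|AD| ∈ {19}
|CD| ∈ {92}
|BD| ∈ [27, 65]
|AC| ∈ [73, 111]
|BC| ∈ [27, 157]

|CA| ∈ [73, 111]  (≈ [73.0000, 111.0000])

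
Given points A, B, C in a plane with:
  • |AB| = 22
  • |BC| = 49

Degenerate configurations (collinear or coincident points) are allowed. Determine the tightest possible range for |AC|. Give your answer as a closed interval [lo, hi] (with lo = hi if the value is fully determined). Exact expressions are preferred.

|AB| ∈ {22}
|BC| ∈ {49}
|AC| ∈ [27, 71]

|AC| ∈ [27, 71]  (≈ [27.0000, 71.0000])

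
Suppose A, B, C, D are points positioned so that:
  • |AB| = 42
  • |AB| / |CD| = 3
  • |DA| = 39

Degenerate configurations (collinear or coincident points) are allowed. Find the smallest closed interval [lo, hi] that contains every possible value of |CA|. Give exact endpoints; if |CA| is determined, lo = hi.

|AB| ∈ {42}
|AD| ∈ {39}
|CD| ∈ {14}
|BD| ∈ [3, 81]
|AC| ∈ [25, 53]
|BC| ∈ [0, 95]

|CA| ∈ [25, 53]  (≈ [25.0000, 53.0000])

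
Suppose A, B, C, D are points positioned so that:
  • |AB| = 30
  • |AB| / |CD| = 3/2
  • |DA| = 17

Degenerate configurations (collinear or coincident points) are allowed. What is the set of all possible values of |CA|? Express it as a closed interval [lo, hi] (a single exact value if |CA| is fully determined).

|CA| ∈ [3, 37]  (≈ [3.0000, 37.0000])

|AB| ∈ {30}
|AD| ∈ {17}
|CD| ∈ {20}
|BD| ∈ [13, 47]
|AC| ∈ [3, 37]
|BC| ∈ [0, 67]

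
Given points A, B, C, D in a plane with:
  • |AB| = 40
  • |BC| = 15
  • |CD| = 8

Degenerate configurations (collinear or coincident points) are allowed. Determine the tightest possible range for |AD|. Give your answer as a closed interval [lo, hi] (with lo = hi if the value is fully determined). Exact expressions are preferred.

|AD| ∈ [17, 63]  (≈ [17.0000, 63.0000])

|AB| ∈ {40}
|BC| ∈ {15}
|CD| ∈ {8}
|AC| ∈ [25, 55]
|BD| ∈ [7, 23]
|AD| ∈ [17, 63]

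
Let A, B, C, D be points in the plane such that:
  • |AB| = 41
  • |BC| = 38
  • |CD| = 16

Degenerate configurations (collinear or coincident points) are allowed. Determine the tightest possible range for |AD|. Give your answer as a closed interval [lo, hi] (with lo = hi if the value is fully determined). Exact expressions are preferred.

|AB| ∈ {41}
|BC| ∈ {38}
|CD| ∈ {16}
|AC| ∈ [3, 79]
|BD| ∈ [22, 54]
|AD| ∈ [0, 95]

|AD| ∈ [0, 95]  (≈ [0.0000, 95.0000])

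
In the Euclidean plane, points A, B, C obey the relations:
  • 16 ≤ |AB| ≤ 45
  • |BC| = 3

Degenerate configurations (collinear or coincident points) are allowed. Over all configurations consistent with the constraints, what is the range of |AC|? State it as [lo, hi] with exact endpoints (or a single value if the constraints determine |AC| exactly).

|AB| ∈ [16, 45]
|BC| ∈ {3}
|AC| ∈ [13, 48]

|AC| ∈ [13, 48]  (≈ [13.0000, 48.0000])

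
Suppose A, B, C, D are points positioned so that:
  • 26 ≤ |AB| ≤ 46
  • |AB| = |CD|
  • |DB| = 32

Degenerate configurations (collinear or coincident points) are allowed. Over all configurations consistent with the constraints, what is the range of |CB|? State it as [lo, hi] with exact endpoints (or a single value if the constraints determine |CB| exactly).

|AB| ∈ [26, 46]
|BD| ∈ {32}
|CD| ∈ [26, 46]
|AD| ∈ [0, 78]
|BC| ∈ [0, 78]
|AC| ∈ [0, 124]

|CB| ∈ [0, 78]  (≈ [0.0000, 78.0000])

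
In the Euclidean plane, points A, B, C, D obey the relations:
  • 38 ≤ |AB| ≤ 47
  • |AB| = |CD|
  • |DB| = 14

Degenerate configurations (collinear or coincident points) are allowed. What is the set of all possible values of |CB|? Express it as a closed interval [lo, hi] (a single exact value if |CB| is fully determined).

|CB| ∈ [24, 61]  (≈ [24.0000, 61.0000])

|AB| ∈ [38, 47]
|BD| ∈ {14}
|CD| ∈ [38, 47]
|AD| ∈ [24, 61]
|BC| ∈ [24, 61]
|AC| ∈ [0, 108]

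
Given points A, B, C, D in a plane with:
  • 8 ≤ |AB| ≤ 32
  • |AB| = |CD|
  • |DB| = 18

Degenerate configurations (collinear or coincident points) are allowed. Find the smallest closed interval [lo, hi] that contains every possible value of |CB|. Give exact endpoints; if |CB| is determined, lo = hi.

|AB| ∈ [8, 32]
|BD| ∈ {18}
|CD| ∈ [8, 32]
|AD| ∈ [0, 50]
|BC| ∈ [0, 50]
|AC| ∈ [0, 82]

|CB| ∈ [0, 50]  (≈ [0.0000, 50.0000])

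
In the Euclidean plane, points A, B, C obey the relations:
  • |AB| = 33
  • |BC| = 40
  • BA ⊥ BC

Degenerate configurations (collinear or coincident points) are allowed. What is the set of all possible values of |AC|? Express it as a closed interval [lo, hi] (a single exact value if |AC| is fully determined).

|AB| ∈ {33}
|BC| ∈ {40}
|AC| ∈ {√(2689)}

|AC| = √(2689)  (≈ 51.8556)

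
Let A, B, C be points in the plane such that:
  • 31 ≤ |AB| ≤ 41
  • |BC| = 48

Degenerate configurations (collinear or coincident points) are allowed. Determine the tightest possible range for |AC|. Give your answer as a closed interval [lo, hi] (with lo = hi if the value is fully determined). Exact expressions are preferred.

|AC| ∈ [7, 89]  (≈ [7.0000, 89.0000])

|AB| ∈ [31, 41]
|BC| ∈ {48}
|AC| ∈ [7, 89]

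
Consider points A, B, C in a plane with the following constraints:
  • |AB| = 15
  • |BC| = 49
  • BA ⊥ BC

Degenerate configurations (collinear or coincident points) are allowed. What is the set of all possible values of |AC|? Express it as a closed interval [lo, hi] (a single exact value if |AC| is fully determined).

|AB| ∈ {15}
|BC| ∈ {49}
|AC| ∈ {√(2626)}

|AC| = √(2626)  (≈ 51.2445)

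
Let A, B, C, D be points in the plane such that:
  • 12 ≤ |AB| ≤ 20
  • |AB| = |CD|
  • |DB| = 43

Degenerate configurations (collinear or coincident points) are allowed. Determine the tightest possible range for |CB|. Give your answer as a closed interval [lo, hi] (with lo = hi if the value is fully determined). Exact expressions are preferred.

|AB| ∈ [12, 20]
|BD| ∈ {43}
|CD| ∈ [12, 20]
|AD| ∈ [23, 63]
|BC| ∈ [23, 63]
|AC| ∈ [3, 83]

|CB| ∈ [23, 63]  (≈ [23.0000, 63.0000])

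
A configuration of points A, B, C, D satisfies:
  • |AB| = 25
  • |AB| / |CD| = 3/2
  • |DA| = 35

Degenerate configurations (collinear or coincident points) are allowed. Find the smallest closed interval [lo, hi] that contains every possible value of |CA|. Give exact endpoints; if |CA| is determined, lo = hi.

|CA| ∈ [55/3, 155/3]  (≈ [18.3333, 51.6667])

|AB| ∈ {25}
|AD| ∈ {35}
|CD| ∈ {50/3}
|BD| ∈ [10, 60]
|AC| ∈ [55/3, 155/3]
|BC| ∈ [0, 230/3]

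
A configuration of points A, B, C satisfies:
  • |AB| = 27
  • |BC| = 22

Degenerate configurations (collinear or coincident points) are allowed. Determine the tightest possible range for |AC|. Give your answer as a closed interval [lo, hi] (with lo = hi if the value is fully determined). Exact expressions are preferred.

|AC| ∈ [5, 49]  (≈ [5.0000, 49.0000])

|AB| ∈ {27}
|BC| ∈ {22}
|AC| ∈ [5, 49]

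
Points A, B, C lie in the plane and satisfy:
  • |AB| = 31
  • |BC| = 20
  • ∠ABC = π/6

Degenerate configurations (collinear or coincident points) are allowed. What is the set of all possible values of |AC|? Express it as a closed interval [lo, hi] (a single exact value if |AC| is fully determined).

|AC| = √(1361 - 620·√(3))  (≈ 16.9449)

|AB| ∈ {31}
|BC| ∈ {20}
|AC| ∈ {√(1361 - 620·√(3))}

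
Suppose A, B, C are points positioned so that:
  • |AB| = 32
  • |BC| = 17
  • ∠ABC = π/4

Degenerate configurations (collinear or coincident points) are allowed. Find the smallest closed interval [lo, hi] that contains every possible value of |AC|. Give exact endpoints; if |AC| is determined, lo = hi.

|AC| = √(1313 - 544·√(2))  (≈ 23.3167)

|AB| ∈ {32}
|BC| ∈ {17}
|AC| ∈ {√(1313 - 544·√(2))}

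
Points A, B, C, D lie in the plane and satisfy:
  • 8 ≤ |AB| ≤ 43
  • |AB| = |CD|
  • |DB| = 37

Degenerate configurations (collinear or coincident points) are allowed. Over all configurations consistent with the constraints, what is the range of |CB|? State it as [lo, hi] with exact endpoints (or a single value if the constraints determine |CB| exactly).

|CB| ∈ [0, 80]  (≈ [0.0000, 80.0000])

|AB| ∈ [8, 43]
|BD| ∈ {37}
|CD| ∈ [8, 43]
|AD| ∈ [0, 80]
|BC| ∈ [0, 80]
|AC| ∈ [0, 123]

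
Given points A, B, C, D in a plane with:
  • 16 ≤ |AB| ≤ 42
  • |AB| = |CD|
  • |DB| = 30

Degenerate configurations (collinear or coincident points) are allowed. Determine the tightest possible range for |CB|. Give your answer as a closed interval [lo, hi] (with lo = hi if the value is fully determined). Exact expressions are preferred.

|CB| ∈ [0, 72]  (≈ [0.0000, 72.0000])

|AB| ∈ [16, 42]
|BD| ∈ {30}
|CD| ∈ [16, 42]
|AD| ∈ [0, 72]
|BC| ∈ [0, 72]
|AC| ∈ [0, 114]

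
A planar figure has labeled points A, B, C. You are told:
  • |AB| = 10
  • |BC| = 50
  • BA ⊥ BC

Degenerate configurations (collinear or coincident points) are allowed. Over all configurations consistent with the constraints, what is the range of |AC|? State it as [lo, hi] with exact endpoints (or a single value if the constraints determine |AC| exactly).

|AB| ∈ {10}
|BC| ∈ {50}
|AC| ∈ {10·√(26)}

|AC| = 10·√(26)  (≈ 50.9902)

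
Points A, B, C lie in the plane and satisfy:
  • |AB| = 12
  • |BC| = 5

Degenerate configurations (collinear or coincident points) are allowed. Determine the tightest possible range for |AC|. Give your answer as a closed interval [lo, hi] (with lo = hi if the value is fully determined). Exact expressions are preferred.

|AB| ∈ {12}
|BC| ∈ {5}
|AC| ∈ [7, 17]

|AC| ∈ [7, 17]  (≈ [7.0000, 17.0000])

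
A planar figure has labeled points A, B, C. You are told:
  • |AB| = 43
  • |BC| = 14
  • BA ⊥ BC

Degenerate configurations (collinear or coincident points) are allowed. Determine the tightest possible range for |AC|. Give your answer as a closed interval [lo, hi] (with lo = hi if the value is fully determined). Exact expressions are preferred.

|AC| = √(2045)  (≈ 45.2217)

|AB| ∈ {43}
|BC| ∈ {14}
|AC| ∈ {√(2045)}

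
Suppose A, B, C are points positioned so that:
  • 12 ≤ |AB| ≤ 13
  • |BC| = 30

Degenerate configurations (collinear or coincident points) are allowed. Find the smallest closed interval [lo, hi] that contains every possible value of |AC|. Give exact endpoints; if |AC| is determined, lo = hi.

|AB| ∈ [12, 13]
|BC| ∈ {30}
|AC| ∈ [17, 43]

|AC| ∈ [17, 43]  (≈ [17.0000, 43.0000])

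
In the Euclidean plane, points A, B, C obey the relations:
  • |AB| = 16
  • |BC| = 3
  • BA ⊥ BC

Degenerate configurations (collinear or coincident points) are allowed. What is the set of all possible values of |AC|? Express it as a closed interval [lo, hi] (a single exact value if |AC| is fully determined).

|AB| ∈ {16}
|BC| ∈ {3}
|AC| ∈ {√(265)}

|AC| = √(265)  (≈ 16.2788)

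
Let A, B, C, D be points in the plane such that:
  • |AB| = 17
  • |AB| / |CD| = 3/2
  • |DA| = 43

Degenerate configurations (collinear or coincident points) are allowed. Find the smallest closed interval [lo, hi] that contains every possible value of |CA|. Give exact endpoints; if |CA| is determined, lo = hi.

|AB| ∈ {17}
|AD| ∈ {43}
|CD| ∈ {34/3}
|BD| ∈ [26, 60]
|AC| ∈ [95/3, 163/3]
|BC| ∈ [44/3, 214/3]

|CA| ∈ [95/3, 163/3]  (≈ [31.6667, 54.3333])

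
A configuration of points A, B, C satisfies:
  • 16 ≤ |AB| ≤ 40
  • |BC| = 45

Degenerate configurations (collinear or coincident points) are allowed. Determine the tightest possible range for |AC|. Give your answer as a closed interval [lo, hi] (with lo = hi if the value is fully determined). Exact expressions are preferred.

|AC| ∈ [5, 85]  (≈ [5.0000, 85.0000])

|AB| ∈ [16, 40]
|BC| ∈ {45}
|AC| ∈ [5, 85]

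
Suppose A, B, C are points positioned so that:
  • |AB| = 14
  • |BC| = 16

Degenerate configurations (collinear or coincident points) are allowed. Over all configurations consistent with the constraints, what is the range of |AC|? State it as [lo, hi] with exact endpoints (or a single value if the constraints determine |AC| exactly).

|AC| ∈ [2, 30]  (≈ [2.0000, 30.0000])

|AB| ∈ {14}
|BC| ∈ {16}
|AC| ∈ [2, 30]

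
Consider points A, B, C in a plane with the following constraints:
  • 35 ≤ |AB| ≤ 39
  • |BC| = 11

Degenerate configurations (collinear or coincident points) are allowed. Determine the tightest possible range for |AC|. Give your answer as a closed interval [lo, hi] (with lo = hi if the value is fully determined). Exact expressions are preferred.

|AB| ∈ [35, 39]
|BC| ∈ {11}
|AC| ∈ [24, 50]

|AC| ∈ [24, 50]  (≈ [24.0000, 50.0000])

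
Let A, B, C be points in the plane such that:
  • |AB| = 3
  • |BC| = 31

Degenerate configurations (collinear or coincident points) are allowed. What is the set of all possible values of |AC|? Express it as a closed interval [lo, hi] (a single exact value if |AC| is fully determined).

|AC| ∈ [28, 34]  (≈ [28.0000, 34.0000])

|AB| ∈ {3}
|BC| ∈ {31}
|AC| ∈ [28, 34]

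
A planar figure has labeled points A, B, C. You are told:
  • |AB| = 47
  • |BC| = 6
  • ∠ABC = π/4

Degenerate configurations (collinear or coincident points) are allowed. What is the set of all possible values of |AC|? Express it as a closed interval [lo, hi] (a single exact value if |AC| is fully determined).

|AB| ∈ {47}
|BC| ∈ {6}
|AC| ∈ {√(2245 - 282·√(2))}

|AC| = √(2245 - 282·√(2))  (≈ 42.9673)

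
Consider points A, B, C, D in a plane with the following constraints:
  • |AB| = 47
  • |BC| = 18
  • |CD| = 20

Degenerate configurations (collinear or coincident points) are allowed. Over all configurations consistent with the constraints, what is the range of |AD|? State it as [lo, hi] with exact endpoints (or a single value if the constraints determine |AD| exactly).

|AB| ∈ {47}
|BC| ∈ {18}
|CD| ∈ {20}
|AC| ∈ [29, 65]
|BD| ∈ [2, 38]
|AD| ∈ [9, 85]

|AD| ∈ [9, 85]  (≈ [9.0000, 85.0000])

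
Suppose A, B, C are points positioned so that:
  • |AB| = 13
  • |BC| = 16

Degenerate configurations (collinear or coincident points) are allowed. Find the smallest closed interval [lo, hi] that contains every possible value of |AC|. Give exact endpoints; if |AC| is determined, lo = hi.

|AB| ∈ {13}
|BC| ∈ {16}
|AC| ∈ [3, 29]

|AC| ∈ [3, 29]  (≈ [3.0000, 29.0000])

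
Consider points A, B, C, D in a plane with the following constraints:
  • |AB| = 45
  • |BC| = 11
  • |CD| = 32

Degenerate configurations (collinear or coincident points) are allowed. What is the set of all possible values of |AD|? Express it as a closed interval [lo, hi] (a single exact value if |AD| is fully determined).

|AD| ∈ [2, 88]  (≈ [2.0000, 88.0000])

|AB| ∈ {45}
|BC| ∈ {11}
|CD| ∈ {32}
|AC| ∈ [34, 56]
|BD| ∈ [21, 43]
|AD| ∈ [2, 88]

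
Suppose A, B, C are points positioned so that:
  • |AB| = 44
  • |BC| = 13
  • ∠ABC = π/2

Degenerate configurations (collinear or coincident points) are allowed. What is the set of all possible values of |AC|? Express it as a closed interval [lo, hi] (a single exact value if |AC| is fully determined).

|AB| ∈ {44}
|BC| ∈ {13}
|AC| ∈ {√(2105)}

|AC| = √(2105)  (≈ 45.8803)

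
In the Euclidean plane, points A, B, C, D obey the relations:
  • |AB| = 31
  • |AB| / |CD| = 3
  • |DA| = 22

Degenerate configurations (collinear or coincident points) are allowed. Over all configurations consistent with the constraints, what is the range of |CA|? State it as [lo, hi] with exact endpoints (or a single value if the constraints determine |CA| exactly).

|CA| ∈ [35/3, 97/3]  (≈ [11.6667, 32.3333])

|AB| ∈ {31}
|AD| ∈ {22}
|CD| ∈ {31/3}
|BD| ∈ [9, 53]
|AC| ∈ [35/3, 97/3]
|BC| ∈ [0, 190/3]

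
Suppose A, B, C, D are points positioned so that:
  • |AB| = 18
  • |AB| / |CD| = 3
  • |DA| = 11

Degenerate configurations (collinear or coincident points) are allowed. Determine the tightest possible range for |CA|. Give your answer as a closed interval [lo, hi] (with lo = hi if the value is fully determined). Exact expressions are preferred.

|CA| ∈ [5, 17]  (≈ [5.0000, 17.0000])

|AB| ∈ {18}
|AD| ∈ {11}
|CD| ∈ {6}
|BD| ∈ [7, 29]
|AC| ∈ [5, 17]
|BC| ∈ [1, 35]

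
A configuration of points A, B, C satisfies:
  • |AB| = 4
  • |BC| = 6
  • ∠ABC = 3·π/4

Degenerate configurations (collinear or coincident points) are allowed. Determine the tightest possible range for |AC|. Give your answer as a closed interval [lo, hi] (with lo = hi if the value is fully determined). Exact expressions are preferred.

|AC| = 2·√(6·√(2) + 13)  (≈ 9.2704)

|AB| ∈ {4}
|BC| ∈ {6}
|AC| ∈ {2·√(6·√(2) + 13)}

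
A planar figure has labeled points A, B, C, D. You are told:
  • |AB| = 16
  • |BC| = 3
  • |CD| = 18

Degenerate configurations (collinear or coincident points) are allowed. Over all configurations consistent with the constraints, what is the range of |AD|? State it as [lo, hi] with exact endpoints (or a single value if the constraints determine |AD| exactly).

|AB| ∈ {16}
|BC| ∈ {3}
|CD| ∈ {18}
|AC| ∈ [13, 19]
|BD| ∈ [15, 21]
|AD| ∈ [0, 37]

|AD| ∈ [0, 37]  (≈ [0.0000, 37.0000])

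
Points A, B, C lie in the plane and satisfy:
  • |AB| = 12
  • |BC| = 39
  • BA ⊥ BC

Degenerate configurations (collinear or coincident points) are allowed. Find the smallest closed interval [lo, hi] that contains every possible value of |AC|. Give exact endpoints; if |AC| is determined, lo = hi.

|AC| = 3·√(185)  (≈ 40.8044)

|AB| ∈ {12}
|BC| ∈ {39}
|AC| ∈ {3·√(185)}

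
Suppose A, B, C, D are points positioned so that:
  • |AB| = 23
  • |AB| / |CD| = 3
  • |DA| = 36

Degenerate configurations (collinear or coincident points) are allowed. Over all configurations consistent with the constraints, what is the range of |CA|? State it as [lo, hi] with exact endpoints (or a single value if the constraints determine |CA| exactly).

|AB| ∈ {23}
|AD| ∈ {36}
|CD| ∈ {23/3}
|BD| ∈ [13, 59]
|AC| ∈ [85/3, 131/3]
|BC| ∈ [16/3, 200/3]

|CA| ∈ [85/3, 131/3]  (≈ [28.3333, 43.6667])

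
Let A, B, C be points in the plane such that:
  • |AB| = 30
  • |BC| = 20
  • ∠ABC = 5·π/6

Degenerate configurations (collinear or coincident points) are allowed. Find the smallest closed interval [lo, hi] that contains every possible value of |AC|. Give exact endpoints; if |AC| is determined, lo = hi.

|AB| ∈ {30}
|BC| ∈ {20}
|AC| ∈ {10·√(6·√(3) + 13)}

|AC| = 10·√(6·√(3) + 13)  (≈ 48.3656)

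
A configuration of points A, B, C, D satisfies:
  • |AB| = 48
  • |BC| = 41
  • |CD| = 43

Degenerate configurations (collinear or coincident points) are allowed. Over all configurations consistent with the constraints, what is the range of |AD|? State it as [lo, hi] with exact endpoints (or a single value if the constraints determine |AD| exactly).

|AD| ∈ [0, 132]  (≈ [0.0000, 132.0000])

|AB| ∈ {48}
|BC| ∈ {41}
|CD| ∈ {43}
|AC| ∈ [7, 89]
|BD| ∈ [2, 84]
|AD| ∈ [0, 132]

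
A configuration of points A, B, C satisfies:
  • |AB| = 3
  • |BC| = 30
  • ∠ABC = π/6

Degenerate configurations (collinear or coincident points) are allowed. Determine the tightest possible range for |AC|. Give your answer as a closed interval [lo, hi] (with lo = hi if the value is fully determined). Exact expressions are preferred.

|AB| ∈ {3}
|BC| ∈ {30}
|AC| ∈ {3·√(101 - 10·√(3))}

|AC| = 3·√(101 - 10·√(3))  (≈ 27.4429)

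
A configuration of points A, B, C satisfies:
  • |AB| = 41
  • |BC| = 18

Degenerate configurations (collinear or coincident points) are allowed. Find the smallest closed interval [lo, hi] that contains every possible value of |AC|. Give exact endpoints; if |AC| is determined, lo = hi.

|AC| ∈ [23, 59]  (≈ [23.0000, 59.0000])

|AB| ∈ {41}
|BC| ∈ {18}
|AC| ∈ [23, 59]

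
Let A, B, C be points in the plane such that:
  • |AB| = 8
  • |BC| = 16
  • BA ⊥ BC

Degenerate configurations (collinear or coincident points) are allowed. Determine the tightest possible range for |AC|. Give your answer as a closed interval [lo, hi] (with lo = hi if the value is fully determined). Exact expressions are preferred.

|AC| = 8·√(5)  (≈ 17.8885)

|AB| ∈ {8}
|BC| ∈ {16}
|AC| ∈ {8·√(5)}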